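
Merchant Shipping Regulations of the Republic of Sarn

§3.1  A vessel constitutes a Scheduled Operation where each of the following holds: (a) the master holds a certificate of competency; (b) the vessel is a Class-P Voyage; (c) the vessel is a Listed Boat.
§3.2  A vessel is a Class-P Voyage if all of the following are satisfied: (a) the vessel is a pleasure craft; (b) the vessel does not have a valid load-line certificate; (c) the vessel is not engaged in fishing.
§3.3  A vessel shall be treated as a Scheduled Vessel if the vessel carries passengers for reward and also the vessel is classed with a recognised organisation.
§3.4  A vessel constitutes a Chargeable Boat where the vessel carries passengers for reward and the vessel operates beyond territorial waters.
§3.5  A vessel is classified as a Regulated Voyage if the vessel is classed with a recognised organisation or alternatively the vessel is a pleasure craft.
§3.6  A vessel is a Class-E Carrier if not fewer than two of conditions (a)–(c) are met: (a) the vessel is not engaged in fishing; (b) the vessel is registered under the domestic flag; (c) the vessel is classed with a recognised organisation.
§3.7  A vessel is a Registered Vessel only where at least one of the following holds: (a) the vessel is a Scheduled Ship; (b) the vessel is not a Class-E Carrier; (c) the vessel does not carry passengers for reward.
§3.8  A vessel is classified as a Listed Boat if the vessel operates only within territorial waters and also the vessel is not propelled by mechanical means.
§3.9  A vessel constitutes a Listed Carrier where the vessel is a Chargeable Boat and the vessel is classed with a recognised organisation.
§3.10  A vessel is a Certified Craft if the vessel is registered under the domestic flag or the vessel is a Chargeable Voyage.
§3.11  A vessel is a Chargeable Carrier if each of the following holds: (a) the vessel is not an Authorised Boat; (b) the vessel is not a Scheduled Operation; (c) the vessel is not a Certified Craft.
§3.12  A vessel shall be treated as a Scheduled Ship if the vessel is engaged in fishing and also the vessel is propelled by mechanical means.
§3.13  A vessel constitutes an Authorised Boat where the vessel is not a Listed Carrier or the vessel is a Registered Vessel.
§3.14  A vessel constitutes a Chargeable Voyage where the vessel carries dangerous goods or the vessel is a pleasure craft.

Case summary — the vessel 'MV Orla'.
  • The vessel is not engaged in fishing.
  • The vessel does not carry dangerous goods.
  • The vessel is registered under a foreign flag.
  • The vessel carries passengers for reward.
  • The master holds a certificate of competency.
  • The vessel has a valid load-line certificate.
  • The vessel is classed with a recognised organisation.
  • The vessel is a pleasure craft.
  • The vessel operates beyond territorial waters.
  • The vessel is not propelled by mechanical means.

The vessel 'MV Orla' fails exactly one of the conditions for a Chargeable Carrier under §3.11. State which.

§3.4 — Chargeable Boat: [the vessel carries passengers for reward? yes] AND [the vessel operates beyond territorial waters? yes] → satisfied.
§3.9 — Listed Carrier: [Chargeable Boat (§3.4)? yes] AND [the vessel is classed with a recognised organisation? yes] → satisfied.
§3.12 — Scheduled Ship: [the vessel is engaged in fishing? no] AND [the vessel is propelled by mechanical means? no] → not satisfied.
§3.6 — Class-E Carrier: the vessel is not engaged in fishing? yes; the vessel is registered under the domestic flag? no; the vessel is classed with a recognised organisation? yes — 2 of 3 hold (need ≥2) → satisfied.
§3.7 — Registered Vessel: [Scheduled Ship (§3.12)? no] OR [not a Class-E Carrier (§3.6)? no] OR [the vessel does not carry passengers for reward? no] → not satisfied.
§3.13 — Authorised Boat: [not a Listed Carrier (§3.9)? no] OR [Registered Vessel (§3.7)? no] → not satisfied.
§3.2 — Class-P Voyage: [the vessel is a pleasure craft? yes] AND [the vessel does not have a valid load-line certificate? no] AND [the vessel is not engaged in fishing? yes] → not satisfied.
§3.8 — Listed Boat: [the vessel operates only within territorial waters? no] AND [the vessel is not propelled by mechanical means? yes] → not satisfied.
§3.1 — Scheduled Operation: [the master holds a certificate of competency? yes] AND [Class-P Voyage (§3.2)? no] AND [Listed Boat (§3.8)? no] → not satisfied.
§3.14 — Chargeable Voyage: [the vessel carries dangerous goods? no] OR [the vessel is a pleasure craft? yes] → satisfied.
§3.10 — Certified Craft: [the vessel is registered under the domestic flag? no] OR [Chargeable Voyage (§3.14)? yes] → satisfied.
§3.11 — Chargeable Carrier: [not an Authorised Boat (§3.13)? yes] AND [not a Scheduled Operation (§3.1)? yes] AND [not a Certified Craft (§3.10)? no] → not satisfied.

Certified Craft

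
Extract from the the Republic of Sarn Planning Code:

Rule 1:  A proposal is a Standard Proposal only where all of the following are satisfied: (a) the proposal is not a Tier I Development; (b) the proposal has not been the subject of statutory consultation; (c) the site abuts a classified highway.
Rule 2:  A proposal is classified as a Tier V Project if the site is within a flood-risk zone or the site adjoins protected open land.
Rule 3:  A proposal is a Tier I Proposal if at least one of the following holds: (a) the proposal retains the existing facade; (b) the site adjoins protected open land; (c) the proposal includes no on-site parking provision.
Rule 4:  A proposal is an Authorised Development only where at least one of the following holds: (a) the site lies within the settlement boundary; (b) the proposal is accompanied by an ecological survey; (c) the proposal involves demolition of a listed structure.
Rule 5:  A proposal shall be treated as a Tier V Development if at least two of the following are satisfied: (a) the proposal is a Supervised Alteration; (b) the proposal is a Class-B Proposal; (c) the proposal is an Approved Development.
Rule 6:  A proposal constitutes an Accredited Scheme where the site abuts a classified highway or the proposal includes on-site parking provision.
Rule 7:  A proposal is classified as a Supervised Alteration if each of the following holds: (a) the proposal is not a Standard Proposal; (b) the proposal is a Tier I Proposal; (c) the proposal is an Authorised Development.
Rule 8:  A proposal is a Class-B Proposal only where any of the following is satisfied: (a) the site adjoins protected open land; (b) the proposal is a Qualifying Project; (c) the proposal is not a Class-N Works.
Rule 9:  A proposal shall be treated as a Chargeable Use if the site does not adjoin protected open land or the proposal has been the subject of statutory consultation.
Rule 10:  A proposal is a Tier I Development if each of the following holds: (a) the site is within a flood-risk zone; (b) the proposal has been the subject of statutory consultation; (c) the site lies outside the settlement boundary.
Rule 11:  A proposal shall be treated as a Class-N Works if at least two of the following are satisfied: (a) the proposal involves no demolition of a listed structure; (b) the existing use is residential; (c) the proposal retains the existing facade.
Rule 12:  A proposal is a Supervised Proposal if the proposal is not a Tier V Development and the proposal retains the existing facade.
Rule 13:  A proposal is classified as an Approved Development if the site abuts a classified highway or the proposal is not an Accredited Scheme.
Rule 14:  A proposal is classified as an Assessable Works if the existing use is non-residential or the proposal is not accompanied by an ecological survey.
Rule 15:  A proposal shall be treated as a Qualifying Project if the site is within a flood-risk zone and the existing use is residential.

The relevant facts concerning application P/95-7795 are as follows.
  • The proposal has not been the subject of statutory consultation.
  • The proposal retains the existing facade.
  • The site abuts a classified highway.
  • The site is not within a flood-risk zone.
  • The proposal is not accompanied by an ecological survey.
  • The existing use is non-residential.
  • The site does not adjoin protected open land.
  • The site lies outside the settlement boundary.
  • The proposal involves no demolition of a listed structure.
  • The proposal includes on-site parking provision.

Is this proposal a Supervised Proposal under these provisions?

rule 10 — Tier I Development: [the site is within a flood-risk zone? no] AND [the proposal has been the subject of statutory consultation? no] AND [the site lies outside the settlement boundary? yes] → not satisfied.
rule 1 — Standard Proposal: [not a Tier I Development (rule 10)? yes] AND [the proposal has not been the subject of statutory consultation? yes] AND [the site abuts a classified highway? yes] → satisfied.
rule 3 — Tier I Proposal: [the proposal retains the existing facade? yes] OR [the site adjoins protected open land? no] OR [the proposal includes no on-site parking provision? no] → satisfied.
rule 4 — Authorised Development: [the site lies within the settlement boundary? no] OR [the proposal is accompanied by an ecological survey? no] OR [the proposal involves demolition of a listed structure? no] → not satisfied.
rule 7 — Supervised Alteration: [not a Standard Proposal (rule 1)? no] AND [Tier I Proposal (rule 3)? yes] AND [Authorised Development (rule 4)? no] → not satisfied.
rule 15 — Qualifying Project: [the site is within a flood-risk zone? no] AND [the existing use is residential? no] → not satisfied.
rule 11 — Class-N Works: the proposal involves no demolition of a listed structure? yes; the existing use is residential? no; the proposal retains the existing facade? yes — 2 of 3 hold (need ≥2) → satisfied.
rule 8 — Class-B Proposal: [the site adjoins protected open land? no] OR [Qualifying Project (rule 15)? no] OR [not a Class-N Works (rule 11)? no] → not satisfied.
rule 6 — Accredited Scheme: [the site abuts a classified highway? yes] OR [the proposal includes on-site parking provision? yes] → satisfied.
rule 13 — Approved Development: [the site abuts a classified highway? yes] OR [not an Accredited Scheme (rule 6)? no] → satisfied.
rule 5 — Tier V Development: Supervised Alteration (rule 7)? no; Class-B Proposal (rule 8)? no; Approved Development (rule 13)? yes — 1 of 3 hold (need ≥2) → not satisfied.
rule 12 — Supervised Proposal: [not a Tier V Development (rule 5)? yes] AND [the proposal retains the existing facade? yes] → satisfied.

Yes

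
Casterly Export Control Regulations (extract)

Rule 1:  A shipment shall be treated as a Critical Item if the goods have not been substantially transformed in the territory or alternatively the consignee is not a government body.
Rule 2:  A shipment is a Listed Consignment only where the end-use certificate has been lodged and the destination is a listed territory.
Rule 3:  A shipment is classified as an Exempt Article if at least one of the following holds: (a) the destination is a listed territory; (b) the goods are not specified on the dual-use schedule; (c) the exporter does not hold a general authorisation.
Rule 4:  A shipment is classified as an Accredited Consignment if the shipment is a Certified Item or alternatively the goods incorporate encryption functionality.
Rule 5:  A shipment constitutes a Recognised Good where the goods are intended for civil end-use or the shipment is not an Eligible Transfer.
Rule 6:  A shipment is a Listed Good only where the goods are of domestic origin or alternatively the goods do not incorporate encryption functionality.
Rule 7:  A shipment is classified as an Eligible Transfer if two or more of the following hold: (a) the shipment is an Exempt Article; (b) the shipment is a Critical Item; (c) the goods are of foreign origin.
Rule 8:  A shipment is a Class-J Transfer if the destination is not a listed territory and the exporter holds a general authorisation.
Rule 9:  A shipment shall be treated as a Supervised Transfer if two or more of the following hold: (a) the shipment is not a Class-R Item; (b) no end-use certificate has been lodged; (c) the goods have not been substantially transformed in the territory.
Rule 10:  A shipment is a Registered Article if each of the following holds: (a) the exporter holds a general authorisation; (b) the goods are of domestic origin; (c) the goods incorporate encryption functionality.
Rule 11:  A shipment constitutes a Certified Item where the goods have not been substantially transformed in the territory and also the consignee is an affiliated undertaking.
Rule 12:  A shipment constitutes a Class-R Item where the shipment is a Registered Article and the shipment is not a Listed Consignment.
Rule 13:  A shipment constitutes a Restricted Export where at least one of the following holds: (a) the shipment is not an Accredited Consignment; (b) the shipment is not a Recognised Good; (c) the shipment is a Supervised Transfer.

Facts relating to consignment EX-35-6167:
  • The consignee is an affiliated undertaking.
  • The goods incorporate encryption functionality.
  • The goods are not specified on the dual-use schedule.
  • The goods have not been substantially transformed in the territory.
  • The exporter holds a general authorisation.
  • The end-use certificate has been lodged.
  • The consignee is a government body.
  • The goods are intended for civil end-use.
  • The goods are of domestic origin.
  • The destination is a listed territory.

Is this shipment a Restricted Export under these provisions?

rule 11 — Certified Item: [the goods have not been substantially transformed in the territory? yes] AND [the consignee is an affiliated undertaking? yes] → satisfied.
rule 4 — Accredited Consignment: [Certified Item (rule 11)? yes] OR [the goods incorporate encryption functionality? yes] → satisfied.
rule 3 — Exempt Article: [the destination is a listed territory? yes] OR [the goods are not specified on the dual-use schedule? yes] OR [the exporter does not hold a general authorisation? no] → satisfied.
rule 1 — Critical Item: [the goods have not been substantially transformed in the territory? yes] OR [the consignee is not a government body? no] → satisfied.
rule 7 — Eligible Transfer: Exempt Article (rule 3)? yes; Critical Item (rule 1)? yes; the goods are of foreign origin? no — 2 of 3 hold (need ≥2) → satisfied.
rule 5 — Recognised Good: [the goods are intended for civil end-use? yes] OR [not an Eligible Transfer (rule 7)? no] → satisfied.
rule 10 — Registered Article: [the exporter holds a general authorisation? yes] AND [the goods are of domestic origin? yes] AND [the goods incorporate encryption functionality? yes] → satisfied.
rule 2 — Listed Consignment: [the end-use certificate has been lodged? yes] AND [the destination is a listed territory? yes] → satisfied.
rule 12 — Class-R Item: [Registered Article (rule 10)? yes] AND [not a Listed Consignment (rule 2)? no] → not satisfied.
rule 9 — Supervised Transfer: not a Class-R Item (rule 12)? yes; no end-use certificate has been lodged? no; the goods have not been substantially transformed in the territory? yes — 2 of 3 hold (need ≥2) → satisfied.
rule 13 — Restricted Export: [not an Accredited Consignment (rule 4)? no] OR [not a Recognised Good (rule 5)? no] OR [Supervised Transfer (rule 9)? yes] → satisfied.

Yes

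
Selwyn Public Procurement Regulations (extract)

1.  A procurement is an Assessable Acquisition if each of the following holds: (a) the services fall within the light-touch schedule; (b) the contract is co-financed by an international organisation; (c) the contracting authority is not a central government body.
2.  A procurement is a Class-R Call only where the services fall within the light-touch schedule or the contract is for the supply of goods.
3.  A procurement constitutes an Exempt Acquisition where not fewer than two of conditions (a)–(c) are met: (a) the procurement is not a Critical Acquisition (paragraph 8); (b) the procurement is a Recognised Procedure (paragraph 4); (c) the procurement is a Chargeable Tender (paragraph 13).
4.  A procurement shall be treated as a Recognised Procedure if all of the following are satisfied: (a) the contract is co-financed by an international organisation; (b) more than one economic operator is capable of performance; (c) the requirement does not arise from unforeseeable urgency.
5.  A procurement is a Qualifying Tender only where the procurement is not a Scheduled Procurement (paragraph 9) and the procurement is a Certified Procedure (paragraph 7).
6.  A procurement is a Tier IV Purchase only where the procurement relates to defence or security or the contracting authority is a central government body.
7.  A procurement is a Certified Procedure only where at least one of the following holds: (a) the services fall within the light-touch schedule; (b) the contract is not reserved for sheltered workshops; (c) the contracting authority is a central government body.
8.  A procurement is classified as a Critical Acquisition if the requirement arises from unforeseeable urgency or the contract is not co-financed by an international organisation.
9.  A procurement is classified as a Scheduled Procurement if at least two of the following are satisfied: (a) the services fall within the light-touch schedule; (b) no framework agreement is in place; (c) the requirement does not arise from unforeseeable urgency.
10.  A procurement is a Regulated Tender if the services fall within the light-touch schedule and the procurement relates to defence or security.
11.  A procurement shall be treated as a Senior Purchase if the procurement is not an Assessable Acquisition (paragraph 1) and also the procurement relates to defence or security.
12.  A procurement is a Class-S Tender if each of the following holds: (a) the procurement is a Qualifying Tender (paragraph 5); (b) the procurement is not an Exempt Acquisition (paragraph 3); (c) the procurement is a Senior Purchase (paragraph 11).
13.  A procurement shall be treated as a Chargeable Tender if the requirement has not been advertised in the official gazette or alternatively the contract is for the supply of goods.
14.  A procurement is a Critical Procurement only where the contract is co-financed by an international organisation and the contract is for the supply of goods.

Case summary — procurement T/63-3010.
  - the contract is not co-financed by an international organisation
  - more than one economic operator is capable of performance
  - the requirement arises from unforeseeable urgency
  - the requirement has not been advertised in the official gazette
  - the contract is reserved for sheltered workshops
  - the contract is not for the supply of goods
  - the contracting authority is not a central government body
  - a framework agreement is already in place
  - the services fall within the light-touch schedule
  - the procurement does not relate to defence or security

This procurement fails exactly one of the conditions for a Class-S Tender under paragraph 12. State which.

Senior Purchase

paragraph 9 — Scheduled Procurement: the services fall within the light-touch schedule? yes; no framework agreement is in place? no; the requirement does not arise from unforeseeable urgency? no — 1 of 3 hold (need ≥2) → not satisfied.
paragraph 7 — Certified Procedure: [the services fall within the light-touch schedule? yes] OR [the contract is not reserved for sheltered workshops? no] OR [the contracting authority is a central government body? no] → satisfied.
paragraph 5 — Qualifying Tender: [not a Scheduled Procurement (paragraph 9)? yes] AND [Certified Procedure (paragraph 7)? yes] → satisfied.
paragraph 8 — Critical Acquisition: [the requirement arises from unforeseeable urgency? yes] OR [the contract is not co-financed by an international organisation? yes] → satisfied.
paragraph 4 — Recognised Procedure: [the contract is co-financed by an international organisation? no] AND [more than one economic operator is capable of performance? yes] AND [the requirement does not arise from unforeseeable urgency? no] → not satisfied.
paragraph 13 — Chargeable Tender: [the requirement has not been advertised in the official gazette? yes] OR [the contract is for the supply of goods? no] → satisfied.
paragraph 3 — Exempt Acquisition: not a Critical Acquisition (paragraph 8)? no; Recognised Procedure (paragraph 4)? no; Chargeable Tender (paragraph 13)? yes — 1 of 3 hold (need ≥2) → not satisfied.
paragraph 1 — Assessable Acquisition: [the services fall within the light-touch schedule? yes] AND [the contract is co-financed by an international organisation? no] AND [the contracting authority is not a central government body? yes] → not satisfied.
paragraph 11 — Senior Purchase: [not an Assessable Acquisition (paragraph 1)? yes] AND [the procurement relates to defence or security? no] → not satisfied.
paragraph 12 — Class-S Tender: [Qualifying Tender (paragraph 5)? yes] AND [not an Exempt Acquisition (paragraph 3)? yes] AND [Senior Purchase (paragraph 11)? no] → not satisfied.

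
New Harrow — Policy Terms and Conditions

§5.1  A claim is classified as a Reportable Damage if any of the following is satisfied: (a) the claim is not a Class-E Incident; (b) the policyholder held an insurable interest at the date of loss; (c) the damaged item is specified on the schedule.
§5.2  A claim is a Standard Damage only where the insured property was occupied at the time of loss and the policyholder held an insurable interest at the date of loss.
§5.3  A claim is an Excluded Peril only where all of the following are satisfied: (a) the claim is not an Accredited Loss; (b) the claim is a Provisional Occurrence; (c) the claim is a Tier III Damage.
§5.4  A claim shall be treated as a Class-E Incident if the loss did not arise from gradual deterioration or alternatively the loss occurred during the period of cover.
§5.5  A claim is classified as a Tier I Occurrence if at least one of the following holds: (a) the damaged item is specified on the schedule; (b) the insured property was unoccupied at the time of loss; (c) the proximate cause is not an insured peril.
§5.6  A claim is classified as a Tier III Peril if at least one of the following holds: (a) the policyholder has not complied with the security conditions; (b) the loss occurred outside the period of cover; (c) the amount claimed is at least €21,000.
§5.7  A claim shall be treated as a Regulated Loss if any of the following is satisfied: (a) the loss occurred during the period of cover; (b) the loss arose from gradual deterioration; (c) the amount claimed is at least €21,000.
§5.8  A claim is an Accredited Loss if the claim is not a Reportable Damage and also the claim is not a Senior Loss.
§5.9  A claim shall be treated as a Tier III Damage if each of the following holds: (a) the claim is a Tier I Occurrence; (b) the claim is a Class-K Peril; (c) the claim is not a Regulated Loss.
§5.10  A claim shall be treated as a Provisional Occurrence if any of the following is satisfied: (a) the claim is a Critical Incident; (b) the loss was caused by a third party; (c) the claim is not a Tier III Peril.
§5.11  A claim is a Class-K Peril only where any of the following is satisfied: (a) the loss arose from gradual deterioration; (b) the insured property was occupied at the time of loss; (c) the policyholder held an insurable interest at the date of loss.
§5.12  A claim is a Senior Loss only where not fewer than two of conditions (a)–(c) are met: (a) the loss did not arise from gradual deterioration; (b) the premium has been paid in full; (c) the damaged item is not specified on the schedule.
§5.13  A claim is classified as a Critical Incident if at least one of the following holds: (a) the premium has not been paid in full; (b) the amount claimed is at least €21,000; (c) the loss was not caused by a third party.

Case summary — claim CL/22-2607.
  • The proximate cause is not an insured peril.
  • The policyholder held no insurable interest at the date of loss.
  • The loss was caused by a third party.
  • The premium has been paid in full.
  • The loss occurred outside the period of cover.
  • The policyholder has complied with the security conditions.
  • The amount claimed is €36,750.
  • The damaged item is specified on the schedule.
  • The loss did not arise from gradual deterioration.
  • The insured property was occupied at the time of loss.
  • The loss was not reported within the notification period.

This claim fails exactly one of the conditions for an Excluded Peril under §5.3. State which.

§5.4 — Class-E Incident: [the loss did not arise from gradual deterioration? yes] OR [the loss occurred during the period of cover? no] → satisfied.
§5.1 — Reportable Damage: [not a Class-E Incident (§5.4)? no] OR [the policyholder held an insurable interest at the date of loss? no] OR [the damaged item is specified on the schedule? yes] → satisfied.
§5.12 — Senior Loss: the loss did not arise from gradual deterioration? yes; the premium has been paid in full? yes; the damaged item is not specified on the schedule? no — 2 of 3 hold (need ≥2) → satisfied.
§5.8 — Accredited Loss: [not a Reportable Damage (§5.1)? no] AND [not a Senior Loss (§5.12)? no] → not satisfied.
§5.13 — Critical Incident: [the premium has not been paid in full? no] OR [amount claimed: €36,750 ≥ €21,000? yes] OR [the loss was not caused by a third party? no] → satisfied.
§5.6 — Tier III Peril: [the policyholder has not complied with the security conditions? no] OR [the loss occurred outside the period of cover? yes] OR [amount claimed: €36,750 ≥ €21,000? yes] → satisfied.
§5.10 — Provisional Occurrence: [Critical Incident (§5.13)? yes] OR [the loss was caused by a third party? yes] OR [not a Tier III Peril (§5.6)? no] → satisfied.
§5.5 — Tier I Occurrence: [the damaged item is specified on the schedule? yes] OR [the insured property was unoccupied at the time of loss? no] OR [the proximate cause is not an insured peril? yes] → satisfied.
§5.11 — Class-K Peril: [the loss arose from gradual deterioration? no] OR [the insured property was occupied at the time of loss? yes] OR [the policyholder held an insurable interest at the date of loss? no] → satisfied.
§5.7 — Regulated Loss: [the loss occurred during the period of cover? no] OR [the loss arose from gradual deterioration? no] OR [amount claimed: €36,750 ≥ €21,000? yes] → satisfied.
§5.9 — Tier III Damage: [Tier I Occurrence (§5.5)? yes] AND [Class-K Peril (§5.11)? yes] AND [not a Regulated Loss (§5.7)? no] → not satisfied.
§5.3 — Excluded Peril: [not an Accredited Loss (§5.8)? yes] AND [Provisional Occurrence (§5.10)? yes] AND [Tier III Damage (§5.9)? no] → not satisfied.

Tier III Damage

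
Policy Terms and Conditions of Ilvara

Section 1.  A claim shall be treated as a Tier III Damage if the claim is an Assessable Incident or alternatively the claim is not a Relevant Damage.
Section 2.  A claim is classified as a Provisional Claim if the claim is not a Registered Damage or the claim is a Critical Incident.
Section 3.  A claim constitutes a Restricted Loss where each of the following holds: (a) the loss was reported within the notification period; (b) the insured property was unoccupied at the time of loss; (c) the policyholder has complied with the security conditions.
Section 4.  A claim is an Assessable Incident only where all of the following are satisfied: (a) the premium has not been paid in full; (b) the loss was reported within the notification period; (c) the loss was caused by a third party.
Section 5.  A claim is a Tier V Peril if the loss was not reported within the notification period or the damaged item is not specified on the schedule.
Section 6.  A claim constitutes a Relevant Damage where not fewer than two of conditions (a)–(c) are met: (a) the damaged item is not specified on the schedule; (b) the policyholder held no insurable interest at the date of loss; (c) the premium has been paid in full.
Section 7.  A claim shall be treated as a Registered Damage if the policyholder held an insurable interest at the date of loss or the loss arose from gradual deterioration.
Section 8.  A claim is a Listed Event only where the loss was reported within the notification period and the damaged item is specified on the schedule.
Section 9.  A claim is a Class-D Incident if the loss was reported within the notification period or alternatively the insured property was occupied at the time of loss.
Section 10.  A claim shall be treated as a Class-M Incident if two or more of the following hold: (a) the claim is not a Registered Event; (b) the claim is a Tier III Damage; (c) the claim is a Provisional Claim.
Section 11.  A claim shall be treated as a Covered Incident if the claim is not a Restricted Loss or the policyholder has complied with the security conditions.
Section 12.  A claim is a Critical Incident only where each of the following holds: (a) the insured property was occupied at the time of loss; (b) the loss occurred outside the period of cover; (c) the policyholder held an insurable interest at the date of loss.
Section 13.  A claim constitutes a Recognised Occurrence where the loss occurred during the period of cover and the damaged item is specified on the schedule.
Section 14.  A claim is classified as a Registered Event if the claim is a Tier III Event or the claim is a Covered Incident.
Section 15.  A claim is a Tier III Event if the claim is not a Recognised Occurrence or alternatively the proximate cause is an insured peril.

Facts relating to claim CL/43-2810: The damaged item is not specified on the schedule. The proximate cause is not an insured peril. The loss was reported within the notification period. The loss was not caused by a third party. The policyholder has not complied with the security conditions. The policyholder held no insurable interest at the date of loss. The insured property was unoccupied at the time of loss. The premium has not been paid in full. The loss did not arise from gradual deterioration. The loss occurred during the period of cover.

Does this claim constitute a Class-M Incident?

section 13 — Recognised Occurrence: [the loss occurred during the period of cover? yes] AND [the damaged item is specified on the schedule? no] → not satisfied.
section 15 — Tier III Event: [not a Recognised Occurrence (section 13)? yes] OR [the proximate cause is an insured peril? no] → satisfied.
section 3 — Restricted Loss: [the loss was reported within the notification period? yes] AND [the insured property was unoccupied at the time of loss? yes] AND [the policyholder has complied with the security conditions? no] → not satisfied.
section 11 — Covered Incident: [not a Restricted Loss (section 3)? yes] OR [the policyholder has complied with the security conditions? no] → satisfied.
section 14 — Registered Event: [Tier III Event (section 15)? yes] OR [Covered Incident (section 11)? yes] → satisfied.
section 4 — Assessable Incident: [the premium has not been paid in full? yes] AND [the loss was reported within the notification period? yes] AND [the loss was caused by a third party? no] → not satisfied.
section 6 — Relevant Damage: the damaged item is not specified on the schedule? yes; the policyholder held no insurable interest at the date of loss? yes; the premium has been paid in full? no — 2 of 3 hold (need ≥2) → satisfied.
section 1 — Tier III Damage: [Assessable Incident (section 4)? no] OR [not a Relevant Damage (section 6)? no] → not satisfied.
section 7 — Registered Damage: [the policyholder held an insurable interest at the date of loss? no] OR [the loss arose from gradual deterioration? no] → not satisfied.
section 12 — Critical Incident: [the insured property was occupied at the time of loss? no] AND [the loss occurred outside the period of cover? no] AND [the policyholder held an insurable interest at the date of loss? no] → not satisfied.
section 2 — Provisional Claim: [not a Registered Damage (section 7)? yes] OR [Critical Incident (section 12)? no] → satisfied.
section 10 — Class-M Incident: not a Registered Event (section 14)? no; Tier III Damage (section 1)? no; Provisional Claim (section 2)? yes — 1 of 3 hold (need ≥2) → not satisfied.

No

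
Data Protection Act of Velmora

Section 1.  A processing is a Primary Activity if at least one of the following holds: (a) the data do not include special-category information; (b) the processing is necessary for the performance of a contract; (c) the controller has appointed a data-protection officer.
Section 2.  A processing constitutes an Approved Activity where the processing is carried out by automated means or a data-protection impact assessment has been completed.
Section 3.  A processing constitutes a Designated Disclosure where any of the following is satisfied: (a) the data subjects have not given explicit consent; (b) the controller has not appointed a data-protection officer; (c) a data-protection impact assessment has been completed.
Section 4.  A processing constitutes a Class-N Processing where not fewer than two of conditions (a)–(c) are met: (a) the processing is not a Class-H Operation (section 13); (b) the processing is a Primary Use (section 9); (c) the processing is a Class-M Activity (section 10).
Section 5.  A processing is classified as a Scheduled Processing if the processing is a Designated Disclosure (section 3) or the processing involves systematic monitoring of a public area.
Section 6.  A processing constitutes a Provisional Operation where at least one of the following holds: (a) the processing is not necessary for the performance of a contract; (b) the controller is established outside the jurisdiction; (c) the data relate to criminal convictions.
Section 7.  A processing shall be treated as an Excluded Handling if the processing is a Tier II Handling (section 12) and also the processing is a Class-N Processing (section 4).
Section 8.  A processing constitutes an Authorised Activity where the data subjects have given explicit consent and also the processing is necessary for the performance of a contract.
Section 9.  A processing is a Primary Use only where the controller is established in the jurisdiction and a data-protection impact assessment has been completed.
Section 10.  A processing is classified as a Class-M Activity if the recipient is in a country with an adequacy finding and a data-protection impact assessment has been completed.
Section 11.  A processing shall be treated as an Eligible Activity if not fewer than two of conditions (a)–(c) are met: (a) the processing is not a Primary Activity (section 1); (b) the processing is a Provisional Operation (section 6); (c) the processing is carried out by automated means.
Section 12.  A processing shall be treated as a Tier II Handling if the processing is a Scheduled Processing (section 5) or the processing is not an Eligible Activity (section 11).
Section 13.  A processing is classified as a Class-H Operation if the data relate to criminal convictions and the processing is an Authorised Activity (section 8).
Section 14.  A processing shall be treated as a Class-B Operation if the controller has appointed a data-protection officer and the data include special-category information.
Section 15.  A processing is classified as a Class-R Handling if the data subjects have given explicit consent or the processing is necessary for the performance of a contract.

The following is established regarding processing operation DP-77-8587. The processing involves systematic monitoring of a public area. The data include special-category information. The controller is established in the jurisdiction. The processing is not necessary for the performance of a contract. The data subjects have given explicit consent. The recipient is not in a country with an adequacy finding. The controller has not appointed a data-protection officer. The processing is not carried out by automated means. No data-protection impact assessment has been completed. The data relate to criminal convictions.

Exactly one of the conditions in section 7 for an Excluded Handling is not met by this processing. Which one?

Under section 3: the data subjects have not given explicit consent? no; or the controller has not appointed a data-protection officer? yes; or a data-protection impact assessment has been completed? no. So the processing is a Designated Disclosure.
Under section 5: Designated Disclosure (section 3)? yes; or the processing involves systematic monitoring of a public area? yes. So the processing is a Scheduled Processing.
Under section 1: the data do not include special-category information? no; or the processing is necessary for the performance of a contract? no; or the controller has appointed a data-protection officer? no. So the processing is not a Primary Activity.
Under section 6: the processing is not necessary for the performance of a contract? yes; or the controller is established outside the jurisdiction? no; or the data relate to criminal convictions? yes. So the processing is a Provisional Operation.
Under section 11: not a Primary Activity (section 1)? yes; Provisional Operation (section 6)? yes; the processing is carried out by automated means? no — 2 of 3 hold (need ≥2) → satisfied.
Under section 12: Scheduled Processing (section 5)? yes; or not an Eligible Activity (section 11)? no. So the processing is a Tier II Handling.
Under section 8: the data subjects have given explicit consent? yes; and the processing is necessary for the performance of a contract? no. So the processing is not an Authorised Activity.
Under section 13: the data relate to criminal convictions? yes; and Authorised Activity (section 8)? no. So the processing is not a Class-H Operation.
Under section 9: the controller is established in the jurisdiction? yes; and a data-protection impact assessment has been completed? no. So the processing is not a Primary Use.
Under section 10: the recipient is in a country with an adequacy finding? no; and a data-protection impact assessment has been completed? no. So the processing is not a Class-M Activity.
Under section 4: not a Class-H Operation (section 13)? yes; Primary Use (section 9)? no; Class-M Activity (section 10)? no — 1 of 3 hold (need ≥2) → not satisfied.
Under section 7: Tier II Handling (section 12)? yes; and Class-N Processing (section 4)? no. So the processing is not an Excluded Handling.

Class-N Processing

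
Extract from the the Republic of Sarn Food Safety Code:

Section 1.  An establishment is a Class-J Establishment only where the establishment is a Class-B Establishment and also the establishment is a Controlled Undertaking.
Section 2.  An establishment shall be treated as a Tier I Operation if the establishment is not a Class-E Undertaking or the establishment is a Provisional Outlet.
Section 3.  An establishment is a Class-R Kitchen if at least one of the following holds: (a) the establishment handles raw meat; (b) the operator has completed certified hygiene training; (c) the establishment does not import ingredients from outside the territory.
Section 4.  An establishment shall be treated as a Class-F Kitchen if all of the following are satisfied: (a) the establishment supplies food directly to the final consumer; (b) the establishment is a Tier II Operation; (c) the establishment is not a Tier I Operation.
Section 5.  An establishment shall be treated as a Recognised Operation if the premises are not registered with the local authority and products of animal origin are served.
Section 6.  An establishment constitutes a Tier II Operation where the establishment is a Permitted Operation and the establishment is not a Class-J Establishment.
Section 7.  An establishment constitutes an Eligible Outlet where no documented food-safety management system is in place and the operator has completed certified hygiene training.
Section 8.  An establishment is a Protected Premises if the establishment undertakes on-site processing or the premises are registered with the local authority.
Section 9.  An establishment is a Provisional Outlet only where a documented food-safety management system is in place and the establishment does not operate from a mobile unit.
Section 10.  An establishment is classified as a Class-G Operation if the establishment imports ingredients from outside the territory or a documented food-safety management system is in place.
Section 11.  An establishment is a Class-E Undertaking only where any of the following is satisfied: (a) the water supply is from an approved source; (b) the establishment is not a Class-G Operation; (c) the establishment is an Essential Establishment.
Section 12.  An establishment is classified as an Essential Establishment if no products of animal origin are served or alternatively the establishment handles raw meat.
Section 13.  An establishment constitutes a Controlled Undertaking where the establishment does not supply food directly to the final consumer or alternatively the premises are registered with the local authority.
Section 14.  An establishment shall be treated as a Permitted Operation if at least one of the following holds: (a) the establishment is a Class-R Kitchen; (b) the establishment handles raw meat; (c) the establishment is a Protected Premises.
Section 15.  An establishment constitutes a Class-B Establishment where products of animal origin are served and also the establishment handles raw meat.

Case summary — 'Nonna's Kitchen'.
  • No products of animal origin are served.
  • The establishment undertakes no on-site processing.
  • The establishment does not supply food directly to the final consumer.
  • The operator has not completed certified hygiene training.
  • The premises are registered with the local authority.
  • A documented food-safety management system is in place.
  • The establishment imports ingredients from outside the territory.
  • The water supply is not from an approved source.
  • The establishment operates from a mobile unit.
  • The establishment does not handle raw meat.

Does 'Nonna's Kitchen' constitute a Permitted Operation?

section 3 — Class-R Kitchen: [the establishment handles raw meat? no] OR [the operator has completed certified hygiene training? no] OR [the establishment does not import ingredients from outside the territory? no] → not satisfied.
section 8 — Protected Premises: [the establishment undertakes on-site processing? no] OR [the premises are registered with the local authority? yes] → satisfied.
section 14 — Permitted Operation: [Class-R Kitchen (section 3)? no] OR [the establishment handles raw meat? no] OR [Protected Premises (section 8)? yes] → satisfied.

Yes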